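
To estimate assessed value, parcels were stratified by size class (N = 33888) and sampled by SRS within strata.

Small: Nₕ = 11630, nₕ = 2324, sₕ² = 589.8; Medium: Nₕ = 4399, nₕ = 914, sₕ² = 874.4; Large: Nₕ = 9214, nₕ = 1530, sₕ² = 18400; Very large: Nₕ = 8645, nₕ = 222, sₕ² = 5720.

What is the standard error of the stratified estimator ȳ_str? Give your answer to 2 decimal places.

1.55

Var(ȳ_str) = Σₕ Wₕ²(1 − fₕ)sₕ²/nₕ with Wₕ = Nₕ/N, N = 33888.
Small: Wₕ = 0.34318933; term = 0.34318933²·(1 − 0.19982803)·589.8/2324 = 0.023917706.
Medium: Wₕ = 0.12980996; term = 0.12980996²·(1 − 0.20777449)·874.4/914 = 0.012771115.
Large: Wₕ = 0.27189566; term = 0.27189566²·(1 − 0.16605166)·18400/1530 = 0.74142987.
Very large: Wₕ = 0.25510505; term = 0.25510505²·(1 − 0.02567958)·5720/222 = 1.6337401.
Sum = 2.4118588.
SE = √(2.4118588) = 1.55.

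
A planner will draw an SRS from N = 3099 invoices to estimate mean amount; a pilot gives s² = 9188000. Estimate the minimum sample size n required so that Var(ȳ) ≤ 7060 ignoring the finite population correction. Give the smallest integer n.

Without fpc, n₀ = s²/D = 9188000/7060 = 1301.4164.
Rounding up, n = 1302.

1302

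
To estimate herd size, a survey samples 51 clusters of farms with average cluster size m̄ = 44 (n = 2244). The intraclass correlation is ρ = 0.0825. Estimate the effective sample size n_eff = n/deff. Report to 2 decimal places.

deff = 1 + (44 − 1)·0.0825 = 1 + 3.5475 = 4.5475.
n_eff = 2244 / 4.5475 = 493.46.

493.46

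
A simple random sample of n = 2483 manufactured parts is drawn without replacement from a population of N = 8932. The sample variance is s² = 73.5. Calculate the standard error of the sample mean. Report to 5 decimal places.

Under SRS without replacement, Var(ȳ) = (1 − f)·s²/n with f = n/N = 2483/8932 = 0.27798925.
Var(ȳ) = (1 − 0.27798925)·73.5/2483 = 0.72201075·0.029601289 = 0.021372449.
SE(ȳ) = √(0.021372449) = 0.14619.

0.14619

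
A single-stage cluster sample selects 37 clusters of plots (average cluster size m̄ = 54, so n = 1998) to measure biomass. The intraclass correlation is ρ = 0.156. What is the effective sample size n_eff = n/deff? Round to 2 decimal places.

215.58

deff = 1 + (54 − 1)·0.156 = 1 + 8.268 = 9.268.
n_eff = 1998 / 9.268 = 215.58.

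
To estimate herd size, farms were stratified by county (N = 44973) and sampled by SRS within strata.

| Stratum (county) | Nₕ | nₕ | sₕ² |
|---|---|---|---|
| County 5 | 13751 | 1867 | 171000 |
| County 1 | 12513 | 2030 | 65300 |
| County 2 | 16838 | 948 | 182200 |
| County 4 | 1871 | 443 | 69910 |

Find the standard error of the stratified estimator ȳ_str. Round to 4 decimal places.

Var(ȳ_str) = Σₕ Wₕ²(1 − fₕ)sₕ²/nₕ with Wₕ = Nₕ/N, N = 44973.
County 5: Wₕ = 0.30576123; term = 0.30576123²·(1 − 0.13577194)·171000/1867 = 7.4002263.
County 1: Wₕ = 0.27823361; term = 0.27823361²·(1 − 0.16223128)·65300/2030 = 2.0862217.
County 2: Wₕ = 0.37440242; term = 0.37440242²·(1 − 0.05630122)·182200/948 = 25.4244.
County 4: Wₕ = 0.04160274; term = 0.04160274²·(1 − 0.23677178)·69910/443 = 0.20846534.
Sum = 35.119313.
SE = √(35.119313) = 5.9262.

5.9262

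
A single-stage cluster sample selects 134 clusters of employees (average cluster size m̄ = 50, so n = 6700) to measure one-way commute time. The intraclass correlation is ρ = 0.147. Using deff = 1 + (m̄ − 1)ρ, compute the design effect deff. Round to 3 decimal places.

deff = 1 + (50 − 1)·0.147 = 1 + 7.203 = 8.203.

8.203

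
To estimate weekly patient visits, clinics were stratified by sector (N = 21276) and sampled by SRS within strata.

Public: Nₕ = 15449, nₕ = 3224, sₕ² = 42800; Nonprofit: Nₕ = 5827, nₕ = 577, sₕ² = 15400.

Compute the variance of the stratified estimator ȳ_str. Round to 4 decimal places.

7.3426

Var(ȳ_str) = Σₕ Wₕ²(1 − fₕ)sₕ²/nₕ with Wₕ = Nₕ/N, N = 21276.
Public: Wₕ = 0.72612333; term = 0.72612333²·(1 − 0.20868665)·42800/3224 = 5.5388297.
Nonprofit: Wₕ = 0.27387667; term = 0.27387667²·(1 − 0.09902180)·15400/577 = 1.8037206.
Sum = 7.3425503.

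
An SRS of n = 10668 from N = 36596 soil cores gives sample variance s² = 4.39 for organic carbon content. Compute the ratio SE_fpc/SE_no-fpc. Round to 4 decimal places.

f = n/N = 10668/36596 = 0.29150727.
SE_no-fpc = √(s²/n) = 0.020285735; SE_fpc = √((1−f)s²/n) = 0.017074911.
Ratio = √(1−f) = 0.84172010.

0.8417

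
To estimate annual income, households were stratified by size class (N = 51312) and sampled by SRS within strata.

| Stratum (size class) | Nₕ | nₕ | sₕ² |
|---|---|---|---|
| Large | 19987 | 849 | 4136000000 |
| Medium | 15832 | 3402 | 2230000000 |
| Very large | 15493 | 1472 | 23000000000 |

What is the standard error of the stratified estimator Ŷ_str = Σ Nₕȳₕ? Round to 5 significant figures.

Var(Ŷ_str) = Σₕ Nₕ²(1 − fₕ)sₕ²/nₕ.
Large: 19987²·(1 − 849/19987)·4136000000/849 = 1.8634468 × 10^15.
Medium: 15832²·(1 − 3402/15832)·2230000000/3402 = 1.2899636 × 10^14.
Very large: 15493²·(1 − 1472/15493)·23000000000/1472 = 3.3941774 × 10^15.
Sum = 5.3866206 × 10^15.
SE = √(5.3866206 × 10^15) = 7.3394 × 10^7.

7.3394 × 10^7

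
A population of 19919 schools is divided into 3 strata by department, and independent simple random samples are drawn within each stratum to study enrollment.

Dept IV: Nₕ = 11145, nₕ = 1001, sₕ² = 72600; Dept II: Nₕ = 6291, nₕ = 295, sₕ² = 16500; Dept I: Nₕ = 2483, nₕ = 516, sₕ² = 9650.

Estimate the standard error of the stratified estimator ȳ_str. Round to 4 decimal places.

5.1199

Var(ȳ_str) = Σₕ Wₕ²(1 − fₕ)sₕ²/nₕ with Wₕ = Nₕ/N, N = 19919.
Dept IV: Wₕ = 0.55951604; term = 0.55951604²·(1 − 0.08981606)·72600/1001 = 20.666018.
Dept II: Wₕ = 0.31582911; term = 0.31582911²·(1 − 0.04689239)·16500/295 = 5.3175083.
Dept I: Wₕ = 0.12465485; term = 0.12465485²·(1 − 0.20781313)·9650/516 = 0.2302097.
Sum = 26.213736.
SE = √(26.213736) = 5.1199.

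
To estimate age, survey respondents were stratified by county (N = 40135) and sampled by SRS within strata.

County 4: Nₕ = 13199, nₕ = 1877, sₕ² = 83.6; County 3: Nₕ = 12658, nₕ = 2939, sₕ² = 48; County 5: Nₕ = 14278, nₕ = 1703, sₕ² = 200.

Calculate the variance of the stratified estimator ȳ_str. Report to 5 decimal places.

Var(ȳ_str) = Σₕ Wₕ²(1 − fₕ)sₕ²/nₕ with Wₕ = Nₕ/N, N = 40135.
County 4: Wₕ = 0.32886508; term = 0.32886508²·(1 − 0.14220774)·83.6/1877 = 0.0041319937.
County 3: Wₕ = 0.31538557; term = 0.31538557²·(1 − 0.23218518)·48/2939 = 0.0012473312.
County 5: Wₕ = 0.35574935; term = 0.35574935²·(1 − 0.11927441)·200/1703 = 0.013090137.
Sum = 0.018469462.

0.01847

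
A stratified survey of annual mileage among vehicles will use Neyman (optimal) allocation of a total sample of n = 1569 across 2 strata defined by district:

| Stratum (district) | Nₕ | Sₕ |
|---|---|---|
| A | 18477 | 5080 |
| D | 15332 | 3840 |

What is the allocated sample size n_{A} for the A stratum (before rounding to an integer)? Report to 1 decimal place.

Neyman allocation: nₕ = n·NₕSₕ / Σⱼ NⱼSⱼ.
Σ NⱼSⱼ = 18477·5080 + 15332·3840 = 1.5273804 × 10^8.
n_{A} = 1569·18477·5080 / (1.5273804 × 10^8) = 964.2.

964.2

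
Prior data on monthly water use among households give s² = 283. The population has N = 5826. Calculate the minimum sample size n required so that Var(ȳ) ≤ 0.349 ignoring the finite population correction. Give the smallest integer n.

Without fpc, n₀ = s²/D = 283/0.349 = 810.8883.
Rounding up, n = 811.

811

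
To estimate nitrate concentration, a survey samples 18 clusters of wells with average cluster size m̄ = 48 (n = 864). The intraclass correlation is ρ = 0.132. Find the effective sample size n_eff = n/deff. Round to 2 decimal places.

deff = 1 + (48 − 1)·0.132 = 1 + 6.204 = 7.204.
n_eff = 864 / 7.204 = 119.93.

119.93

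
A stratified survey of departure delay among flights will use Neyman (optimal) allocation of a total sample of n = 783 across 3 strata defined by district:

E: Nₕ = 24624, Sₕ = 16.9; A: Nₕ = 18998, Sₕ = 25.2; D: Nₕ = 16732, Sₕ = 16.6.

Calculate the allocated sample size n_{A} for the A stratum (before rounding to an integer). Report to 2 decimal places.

Neyman allocation: nₕ = n·NₕSₕ / Σⱼ NⱼSⱼ.
Σ NⱼSⱼ = 24624·16.9 + 18998·25.2 + 16732·16.6 = 1.1726464 × 10^6.
n_{A} = 783·18998·25.2 / (1.1726464 × 10^6) = 319.67.

319.67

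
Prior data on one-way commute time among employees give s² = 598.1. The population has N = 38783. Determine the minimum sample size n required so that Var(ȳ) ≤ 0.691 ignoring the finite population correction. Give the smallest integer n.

866

Without fpc, n₀ = s²/D = 598.1/0.691 = 865.5572.
Rounding up, n = 866.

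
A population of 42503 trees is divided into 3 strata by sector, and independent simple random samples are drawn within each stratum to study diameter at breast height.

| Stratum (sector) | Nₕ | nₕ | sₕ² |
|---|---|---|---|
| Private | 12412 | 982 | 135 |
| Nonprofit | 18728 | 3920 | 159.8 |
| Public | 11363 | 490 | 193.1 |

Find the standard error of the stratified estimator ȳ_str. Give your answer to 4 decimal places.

Var(ȳ_str) = Σₕ Wₕ²(1 − fₕ)sₕ²/nₕ with Wₕ = Nₕ/N, N = 42503.
Private: Wₕ = 0.29202645; term = 0.29202645²·(1 − 0.07911698)·135/982 = 0.010796205.
Nonprofit: Wₕ = 0.44062772; term = 0.44062772²·(1 − 0.20931226)·159.8/3920 = 0.0062580545.
Public: Wₕ = 0.26734583; term = 0.26734583²·(1 − 0.04312241)·193.1/490 = 0.026951902.
Sum = 0.044006162.
SE = √(0.044006162) = 0.2098.

0.2098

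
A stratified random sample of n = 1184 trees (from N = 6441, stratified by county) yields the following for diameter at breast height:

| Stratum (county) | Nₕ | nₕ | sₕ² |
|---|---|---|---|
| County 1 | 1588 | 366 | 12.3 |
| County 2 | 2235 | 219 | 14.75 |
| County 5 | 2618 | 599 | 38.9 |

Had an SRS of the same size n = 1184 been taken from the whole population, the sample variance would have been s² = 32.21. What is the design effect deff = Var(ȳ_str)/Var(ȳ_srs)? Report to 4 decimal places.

Var(ȳ_str) = Σ Wₕ²(1−fₕ)sₕ²/nₕ with Wₕ = Nₕ/6441:
  County 1: (1588/6441)²·(1−366/1588)·12.3/366 = 0.0015719515
  County 2: (2235/6441)²·(1−219/2235)·14.75/219 = 0.0073149163
  County 5: (2618/6441)²·(1−599/2618)·38.9/599 = 0.0082741262
  → Var(ȳ_str) = 0.017160994.
Var(ȳ_srs) = (1 − 1184/6441)·32.21/1184 = 0.022203616.
deff = 0.017160994 / 0.022203616 = 0.7729.

0.7729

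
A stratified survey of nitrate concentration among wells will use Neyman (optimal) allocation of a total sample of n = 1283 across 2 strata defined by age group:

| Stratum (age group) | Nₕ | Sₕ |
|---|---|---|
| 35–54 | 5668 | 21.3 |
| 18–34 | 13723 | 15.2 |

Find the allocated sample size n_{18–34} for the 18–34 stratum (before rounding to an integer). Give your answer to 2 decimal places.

Neyman allocation: nₕ = n·NₕSₕ / Σⱼ NⱼSⱼ.
Σ NⱼSⱼ = 5668·21.3 + 13723·15.2 = 329318.
n_{18–34} = 1283·13723·15.2 / 329318 = 812.65.

812.65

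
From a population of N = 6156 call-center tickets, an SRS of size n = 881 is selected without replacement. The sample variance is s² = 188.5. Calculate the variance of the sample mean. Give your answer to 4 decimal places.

Under SRS without replacement, Var(ȳ) = (1 − f)·s²/n with f = n/N = 881/6156 = 0.14311241.
Var(ȳ) = (1 − 0.14311241)·188.5/881 = 0.85688759·0.21396141 = 0.18334087.

0.1833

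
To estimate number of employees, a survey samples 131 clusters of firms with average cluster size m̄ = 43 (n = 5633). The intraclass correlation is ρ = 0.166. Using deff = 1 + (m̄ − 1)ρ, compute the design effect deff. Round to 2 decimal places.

7.97

deff = 1 + (43 − 1)·0.166 = 1 + 6.972 = 7.972.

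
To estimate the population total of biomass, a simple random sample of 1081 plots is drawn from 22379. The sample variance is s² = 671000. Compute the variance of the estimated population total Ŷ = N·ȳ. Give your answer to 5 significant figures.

2.9585 × 10^11

Var(Ŷ) = N²·Var(ȳ) = N²·(1 − n/N)·s²/n.
f = 1081/22379 = 0.04830421; Var(ȳ) = 0.95169579·671000/1081 = 590.73809.
Var(Ŷ) = 22379² · 590.73809 = 2.9585324 × 10^11.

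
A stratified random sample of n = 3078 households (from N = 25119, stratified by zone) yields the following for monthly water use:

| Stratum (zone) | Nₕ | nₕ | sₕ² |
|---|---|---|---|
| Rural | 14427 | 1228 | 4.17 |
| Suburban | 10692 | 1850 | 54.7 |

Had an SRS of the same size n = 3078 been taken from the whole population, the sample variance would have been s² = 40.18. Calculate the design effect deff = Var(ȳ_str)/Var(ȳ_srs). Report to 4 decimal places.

0.4762

Var(ȳ_str) = Σ Wₕ²(1−fₕ)sₕ²/nₕ with Wₕ = Nₕ/25119:
  Rural: (14427/25119)²·(1−1228/14427)·4.17/1228 = 0.0010248258
  Suburban: (10692/25119)²·(1−1850/10692)·54.7/1850 = 0.0044301697
  → Var(ȳ_str) = 0.0054549955.
Var(ȳ_srs) = (1 − 3078/25119)·40.18/3078 = 0.011454345.
deff = 0.0054549955 / 0.011454345 = 0.4762.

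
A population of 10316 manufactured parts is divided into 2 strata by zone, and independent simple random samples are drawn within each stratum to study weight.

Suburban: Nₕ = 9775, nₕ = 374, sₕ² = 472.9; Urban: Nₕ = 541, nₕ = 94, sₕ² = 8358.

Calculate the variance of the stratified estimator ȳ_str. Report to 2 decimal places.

1.29

Var(ȳ_str) = Σₕ Wₕ²(1 − fₕ)sₕ²/nₕ with Wₕ = Nₕ/N, N = 10316.
Suburban: Wₕ = 0.94755719; term = 0.94755719²·(1 − 0.03826087)·472.9/374 = 1.0918573.
Urban: Wₕ = 0.05244281; term = 0.05244281²·(1 − 0.17375231)·8358/94 = 0.20204897.
Sum = 1.2939063.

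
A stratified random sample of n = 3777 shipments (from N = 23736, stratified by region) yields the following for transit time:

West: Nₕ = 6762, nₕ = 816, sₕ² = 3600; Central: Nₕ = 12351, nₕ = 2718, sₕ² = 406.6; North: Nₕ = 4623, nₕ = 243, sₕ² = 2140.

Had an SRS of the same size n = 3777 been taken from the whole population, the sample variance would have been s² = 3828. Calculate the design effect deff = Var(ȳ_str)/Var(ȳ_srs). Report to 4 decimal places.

Var(ȳ_str) = Σ Wₕ²(1−fₕ)sₕ²/nₕ with Wₕ = Nₕ/23736:
  West: (6762/23736)²·(1−816/6762)·3600/816 = 0.3148454
  Central: (12351/23736)²·(1−2718/12351)·406.6/2718 = 0.03159123
  North: (4623/23736)²·(1−243/4623)·2140/243 = 0.31651219
  → Var(ȳ_str) = 0.66294882.
Var(ȳ_srs) = (1 − 3777/23736)·3828/3777 = 0.85222877.
deff = 0.66294882 / 0.85222877 = 0.7779.

0.7779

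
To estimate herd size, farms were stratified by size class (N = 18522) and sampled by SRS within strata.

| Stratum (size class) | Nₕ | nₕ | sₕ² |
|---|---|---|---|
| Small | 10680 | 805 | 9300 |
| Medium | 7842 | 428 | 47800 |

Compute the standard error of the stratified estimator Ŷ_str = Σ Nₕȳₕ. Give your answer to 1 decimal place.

Var(Ŷ_str) = Σₕ Nₕ²(1 − fₕ)sₕ²/nₕ.
Small: 10680²·(1 − 805/10680)·9300/805 = 1.2184155 × 10^9.
Medium: 7842²·(1 − 428/7842)·47800/428 = 6.4932713 × 10^9.
Sum = 7.7116868 × 10^9.
SE = √(7.7116868 × 10^9) = 87816.2.

87816.2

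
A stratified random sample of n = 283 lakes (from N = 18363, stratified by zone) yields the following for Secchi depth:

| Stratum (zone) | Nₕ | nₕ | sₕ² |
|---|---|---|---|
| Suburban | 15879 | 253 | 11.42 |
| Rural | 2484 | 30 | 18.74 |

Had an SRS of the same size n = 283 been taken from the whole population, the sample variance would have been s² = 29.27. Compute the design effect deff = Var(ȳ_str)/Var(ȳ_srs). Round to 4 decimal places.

Var(ȳ_str) = Σ Wₕ²(1−fₕ)sₕ²/nₕ with Wₕ = Nₕ/18363:
  Suburban: (15879/18363)²·(1−253/15879)·11.42/253 = 0.03321462
  Rural: (2484/18363)²·(1−30/2484)·18.74/30 = 0.011292425
  → Var(ȳ_str) = 0.044507045.
Var(ȳ_srs) = (1 − 283/18363)·29.27/283 = 0.1018336.
deff = 0.044507045 / 0.1018336 = 0.4371.

0.4371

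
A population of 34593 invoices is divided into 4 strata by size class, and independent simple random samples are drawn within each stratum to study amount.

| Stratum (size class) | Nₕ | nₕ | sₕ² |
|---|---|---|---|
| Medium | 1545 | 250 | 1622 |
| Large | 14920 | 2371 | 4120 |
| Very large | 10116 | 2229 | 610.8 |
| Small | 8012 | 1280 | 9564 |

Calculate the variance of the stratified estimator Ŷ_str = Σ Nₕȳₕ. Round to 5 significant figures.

Var(Ŷ_str) = Σₕ Nₕ²(1 − fₕ)sₕ²/nₕ.
Medium: 1545²·(1 − 250/1545)·1622/250 = 1.2981028 × 10^7.
Large: 14920²·(1 − 2371/14920)·4120/2371 = 3.253446 × 10^8.
Very large: 10116²·(1 − 2229/10116)·610.8/2229 = 2.1862993 × 10^7.
Small: 8012²·(1 − 1280/8012)·9564/1280 = 4.0300891 × 10^8.
Sum = 7.6319753 × 10^8.

7.6320 × 10^8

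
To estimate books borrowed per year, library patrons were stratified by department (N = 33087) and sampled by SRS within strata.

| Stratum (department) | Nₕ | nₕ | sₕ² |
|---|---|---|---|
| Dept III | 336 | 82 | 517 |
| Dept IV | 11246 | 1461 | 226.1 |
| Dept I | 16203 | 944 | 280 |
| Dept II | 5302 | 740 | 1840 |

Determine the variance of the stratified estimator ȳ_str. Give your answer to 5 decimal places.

Var(ȳ_str) = Σₕ Wₕ²(1 − fₕ)sₕ²/nₕ with Wₕ = Nₕ/N, N = 33087.
Dept III: Wₕ = 0.01015505; term = 0.01015505²·(1 − 0.24404762)·517/82 = 4.9151288 × 10^-4.
Dept IV: Wₕ = 0.33989180; term = 0.33989180²·(1 − 0.12991286)·226.1/1461 = 0.015555876.
Dept I: Wₕ = 0.48970895; term = 0.48970895²·(1 − 0.05826082)·280/944 = 0.066987344.
Dept II: Wₕ = 0.16024420; term = 0.16024420²·(1 − 0.13956997)·1840/740 = 0.054937175.
Sum = 0.13797191.

0.13797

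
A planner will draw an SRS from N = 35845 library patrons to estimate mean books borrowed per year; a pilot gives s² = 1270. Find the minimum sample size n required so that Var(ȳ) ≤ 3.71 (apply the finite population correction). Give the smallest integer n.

Without fpc, n₀ = s²/D = 1270/3.71 = 342.3181.
With fpc, (1 − n/N)·s²/n ≤ D requires n ≥ n₀/(1 + n₀/N) = 342.3181/(1 + 342.3181/35845) = 339.0799.
Rounding up, n = 340.

340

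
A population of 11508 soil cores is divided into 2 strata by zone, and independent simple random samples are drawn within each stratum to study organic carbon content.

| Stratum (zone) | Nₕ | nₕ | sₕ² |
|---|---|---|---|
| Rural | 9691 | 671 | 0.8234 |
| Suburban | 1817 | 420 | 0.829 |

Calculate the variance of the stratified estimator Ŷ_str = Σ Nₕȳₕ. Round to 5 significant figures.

Var(Ŷ_str) = Σₕ Nₕ²(1 − fₕ)sₕ²/nₕ.
Rural: 9691²·(1 − 671/9691)·0.8234/671 = 107266.34.
Suburban: 1817²·(1 − 420/1817)·0.829/420 = 5010.2174.
Sum = 112276.56.

112280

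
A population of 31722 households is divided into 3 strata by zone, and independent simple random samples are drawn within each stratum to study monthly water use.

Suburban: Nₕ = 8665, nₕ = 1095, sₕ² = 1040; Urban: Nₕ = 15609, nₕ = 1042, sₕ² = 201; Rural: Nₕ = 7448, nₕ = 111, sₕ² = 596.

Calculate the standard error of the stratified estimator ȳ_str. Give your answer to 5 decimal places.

0.63014

Var(ȳ_str) = Σₕ Wₕ²(1 − fₕ)sₕ²/nₕ with Wₕ = Nₕ/N, N = 31722.
Suburban: Wₕ = 0.27315428; term = 0.27315428²·(1 − 0.12637046)·1040/1095 = 0.061910248.
Urban: Wₕ = 0.49205599; term = 0.49205599²·(1 − 0.06675636)·201/1042 = 0.043586542.
Rural: Wₕ = 0.23478974; term = 0.23478974²·(1 − 0.01490333)·596/111 = 0.29158176.
Sum = 0.39707855.
SE = √(0.39707855) = 0.63014.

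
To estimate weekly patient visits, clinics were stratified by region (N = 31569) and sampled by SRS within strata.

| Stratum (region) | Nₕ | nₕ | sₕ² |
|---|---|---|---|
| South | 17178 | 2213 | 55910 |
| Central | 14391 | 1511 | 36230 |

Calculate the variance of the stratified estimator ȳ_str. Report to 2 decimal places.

10.98

Var(ȳ_str) = Σₕ Wₕ²(1 − fₕ)sₕ²/nₕ with Wₕ = Nₕ/N, N = 31569.
South: Wₕ = 0.54414140; term = 0.54414140²·(1 − 0.12882757)·55910/2213 = 6.5168203.
Central: Wₕ = 0.45585860; term = 0.45585860²·(1 − 0.10499618)·36230/1511 = 4.4595296.
Sum = 10.97635.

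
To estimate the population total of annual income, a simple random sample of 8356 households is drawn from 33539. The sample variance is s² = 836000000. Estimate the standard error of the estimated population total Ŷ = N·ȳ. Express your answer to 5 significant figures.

Var(Ŷ) = N²·Var(ȳ) = N²·(1 − n/N)·s²/n.
f = 8356/33539 = 0.24914279; Var(ȳ) = 0.75085721·836000000/8356 = 75121.664.
Var(Ŷ) = 33539² · 75121.664 = 8.4501695 × 10^13.
SE(Ŷ) = √(8.4501695 × 10^13) = 9.1925 × 10^6.

9.1925 × 10^6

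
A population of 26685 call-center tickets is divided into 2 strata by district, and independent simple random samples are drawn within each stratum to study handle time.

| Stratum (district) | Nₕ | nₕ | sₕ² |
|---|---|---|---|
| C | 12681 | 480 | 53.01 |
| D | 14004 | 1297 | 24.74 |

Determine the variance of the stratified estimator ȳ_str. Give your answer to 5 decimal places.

0.02876

Var(ȳ_str) = Σₕ Wₕ²(1 − fₕ)sₕ²/nₕ with Wₕ = Nₕ/N, N = 26685.
C: Wₕ = 0.47521079; term = 0.47521079²·(1 − 0.03785190)·53.01/480 = 0.023995571.
D: Wₕ = 0.52478921; term = 0.52478921²·(1 − 0.09261640)·24.74/1297 = 0.0047667287.
Sum = 0.0287623.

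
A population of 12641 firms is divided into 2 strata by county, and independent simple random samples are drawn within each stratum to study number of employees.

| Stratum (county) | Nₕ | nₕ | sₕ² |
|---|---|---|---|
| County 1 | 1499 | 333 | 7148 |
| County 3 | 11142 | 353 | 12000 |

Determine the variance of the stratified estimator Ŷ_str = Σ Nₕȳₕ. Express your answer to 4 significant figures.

4.124 × 10^9

Var(Ŷ_str) = Σₕ Nₕ²(1 − fₕ)sₕ²/nₕ.
County 1: 1499²·(1 − 333/1499)·7148/333 = 3.751807 × 10^7.
County 3: 11142²·(1 − 353/11142)·12000/353 = 4.0864942 × 10^9.
Sum = 4.1240123 × 10^9.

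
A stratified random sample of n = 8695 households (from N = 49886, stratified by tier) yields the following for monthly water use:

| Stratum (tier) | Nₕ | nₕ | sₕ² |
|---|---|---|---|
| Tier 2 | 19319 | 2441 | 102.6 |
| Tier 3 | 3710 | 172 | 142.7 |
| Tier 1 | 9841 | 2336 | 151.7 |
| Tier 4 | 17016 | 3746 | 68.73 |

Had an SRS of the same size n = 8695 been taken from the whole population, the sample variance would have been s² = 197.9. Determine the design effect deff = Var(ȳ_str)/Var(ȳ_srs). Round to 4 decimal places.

0.7170

Var(ȳ_str) = Σ Wₕ²(1−fₕ)sₕ²/nₕ with Wₕ = Nₕ/49886:
  Tier 2: (19319/49886)²·(1−2441/19319)·102.6/2441 = 0.0055071619
  Tier 3: (3710/49886)²·(1−172/3710)·142.7/172 = 0.0043759253
  Tier 1: (9841/49886)²·(1−2336/9841)·151.7/2336 = 0.0019272822
  Tier 4: (17016/49886)²·(1−3746/17016)·68.73/3746 = 0.0016647522
  → Var(ȳ_str) = 0.013475122.
Var(ȳ_srs) = (1 − 8695/49886)·197.9/8695 = 0.018793162.
deff = 0.013475122 / 0.018793162 = 0.7170.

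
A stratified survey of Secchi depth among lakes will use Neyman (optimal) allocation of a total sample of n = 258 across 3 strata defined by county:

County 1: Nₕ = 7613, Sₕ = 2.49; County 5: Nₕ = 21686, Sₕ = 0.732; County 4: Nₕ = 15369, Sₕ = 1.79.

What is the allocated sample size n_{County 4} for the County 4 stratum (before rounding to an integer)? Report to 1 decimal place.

113.9

Neyman allocation: nₕ = n·NₕSₕ / Σⱼ NⱼSⱼ.
Σ NⱼSⱼ = 7613·2.49 + 21686·0.732 + 15369·1.79 = 62341.032.
n_{County 4} = 258·15369·1.79 / 62341.032 = 113.9.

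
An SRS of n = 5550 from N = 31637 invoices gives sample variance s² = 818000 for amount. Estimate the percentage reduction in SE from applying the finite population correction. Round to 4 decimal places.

f = n/N = 5550/31637 = 0.17542751.
SE_no-fpc = √(s²/n) = 12.140321; SE_fpc = √((1−f)s²/n) = 11.024137.
Ratio = √(1−f) = 0.90805974. Reduction = 100·(1 − 0.90805974) = 9.1940%.

9.1940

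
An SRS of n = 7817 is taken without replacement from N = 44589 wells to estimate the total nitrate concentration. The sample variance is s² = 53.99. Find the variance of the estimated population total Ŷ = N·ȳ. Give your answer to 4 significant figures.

Var(Ŷ) = N²·Var(ȳ) = N²·(1 − n/N)·s²/n.
f = 7817/44589 = 0.17531230; Var(ȳ) = 0.82468770·53.99/7817 = 0.005695905.
Var(Ŷ) = 44589² · 0.005695905 = 1.1324478 × 10^7.

1.132 × 10^7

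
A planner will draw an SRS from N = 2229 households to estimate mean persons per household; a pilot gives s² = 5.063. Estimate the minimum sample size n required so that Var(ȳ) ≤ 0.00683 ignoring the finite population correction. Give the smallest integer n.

Without fpc, n₀ = s²/D = 5.063/0.00683 = 741.2884.
Rounding up, n = 742.

742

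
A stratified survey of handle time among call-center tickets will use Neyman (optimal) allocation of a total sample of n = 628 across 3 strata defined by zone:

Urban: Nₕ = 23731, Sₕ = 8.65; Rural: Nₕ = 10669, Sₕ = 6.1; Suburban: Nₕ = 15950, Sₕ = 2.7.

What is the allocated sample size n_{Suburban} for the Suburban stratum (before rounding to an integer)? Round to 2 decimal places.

86.29

Neyman allocation: nₕ = n·NₕSₕ / Σⱼ NⱼSⱼ.
Σ NⱼSⱼ = 23731·8.65 + 10669·6.1 + 15950·2.7 = 313419.05.
n_{Suburban} = 628·15950·2.7 / 313419.05 = 86.29.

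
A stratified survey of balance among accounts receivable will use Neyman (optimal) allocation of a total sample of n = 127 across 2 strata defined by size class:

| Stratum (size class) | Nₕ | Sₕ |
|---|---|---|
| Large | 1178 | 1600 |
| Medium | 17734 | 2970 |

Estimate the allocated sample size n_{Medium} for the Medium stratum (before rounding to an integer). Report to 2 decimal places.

Neyman allocation: nₕ = n·NₕSₕ / Σⱼ NⱼSⱼ.
Σ NⱼSⱼ = 1178·1600 + 17734·2970 = 5.455478 × 10^7.
n_{Medium} = 127·17734·2970 / (5.455478 × 10^7) = 122.61.

122.61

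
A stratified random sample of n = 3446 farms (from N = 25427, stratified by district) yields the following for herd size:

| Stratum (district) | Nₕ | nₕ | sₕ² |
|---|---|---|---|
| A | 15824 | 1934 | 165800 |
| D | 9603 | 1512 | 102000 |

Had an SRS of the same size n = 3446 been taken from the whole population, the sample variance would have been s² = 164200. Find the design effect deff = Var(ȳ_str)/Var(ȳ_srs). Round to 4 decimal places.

0.9043

Var(ȳ_str) = Σ Wₕ²(1−fₕ)sₕ²/nₕ with Wₕ = Nₕ/25427:
  A: (15824/25427)²·(1−1934/15824)·165800/1934 = 29.144481
  D: (9603/25427)²·(1−1512/9603)·102000/1512 = 8.1071324
  → Var(ȳ_str) = 37.251613.
Var(ȳ_srs) = (1 − 3446/25427)·164200/3446 = 41.191746.
deff = 37.251613 / 41.191746 = 0.9043.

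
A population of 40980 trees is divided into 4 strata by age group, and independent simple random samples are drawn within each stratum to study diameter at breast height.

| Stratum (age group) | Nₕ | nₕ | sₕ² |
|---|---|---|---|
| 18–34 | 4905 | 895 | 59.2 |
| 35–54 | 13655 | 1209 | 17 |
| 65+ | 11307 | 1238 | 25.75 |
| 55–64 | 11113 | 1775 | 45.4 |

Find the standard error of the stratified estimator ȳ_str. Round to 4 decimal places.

Var(ȳ_str) = Σₕ Wₕ²(1 − fₕ)sₕ²/nₕ with Wₕ = Nₕ/N, N = 40980.
18–34: Wₕ = 0.11969253; term = 0.11969253²·(1 − 0.18246687)·59.2/895 = 7.7470819 × 10^-4.
35–54: Wₕ = 0.33321132; term = 0.33321132²·(1 − 0.08853900)·17/1209 = 0.0014229846.
65+: Wₕ = 0.27591508; term = 0.27591508²·(1 − 0.10948970)·25.75/1238 = 0.0014100886.
55–64: Wₕ = 0.27118106; term = 0.27118106²·(1 − 0.15972285)·45.4/1775 = 0.0015805155.
Sum = 0.0051882969.
SE = √(0.0051882969) = 0.0720.

0.0720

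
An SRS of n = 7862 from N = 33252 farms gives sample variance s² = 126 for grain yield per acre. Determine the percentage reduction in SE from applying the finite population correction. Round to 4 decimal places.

12.6179

f = n/N = 7862/33252 = 0.23643691.
SE_no-fpc = √(s²/n) = 0.12659564; SE_fpc = √((1−f)s²/n) = 0.11062193.
Ratio = √(1−f) = 0.87382097. Reduction = 100·(1 − 0.87382097) = 12.6179%.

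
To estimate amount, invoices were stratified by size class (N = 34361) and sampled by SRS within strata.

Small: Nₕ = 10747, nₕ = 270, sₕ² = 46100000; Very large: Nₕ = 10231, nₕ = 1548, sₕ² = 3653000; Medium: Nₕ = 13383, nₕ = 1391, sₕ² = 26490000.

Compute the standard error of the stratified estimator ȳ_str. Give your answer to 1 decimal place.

Var(ȳ_str) = Σₕ Wₕ²(1 − fₕ)sₕ²/nₕ with Wₕ = Nₕ/N, N = 34361.
Small: Wₕ = 0.31276738; term = 0.31276738²·(1 − 0.02512329)·46100000/270 = 16282.825.
Very large: Wₕ = 0.29775036; term = 0.29775036²·(1 − 0.15130486)·3653000/1548 = 177.55586.
Medium: Wₕ = 0.38948226; term = 0.38948226²·(1 − 0.10393783)·26490000/1391 = 2588.6202.
Sum = 19049.001.
SE = √(19049.001) = 138.0.

138.0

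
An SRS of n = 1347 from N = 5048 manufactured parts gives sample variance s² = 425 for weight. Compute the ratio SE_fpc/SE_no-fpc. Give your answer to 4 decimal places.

0.8562

f = n/N = 1347/5048 = 0.26683835.
SE_no-fpc = √(s²/n) = 0.56170807; SE_fpc = √((1−f)s²/n) = 0.48096175.
Ratio = √(1−f) = 0.85624859.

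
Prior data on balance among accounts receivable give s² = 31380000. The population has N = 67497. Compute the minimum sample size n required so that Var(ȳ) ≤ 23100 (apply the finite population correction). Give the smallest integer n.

1332

Without fpc, n₀ = s²/D = 31380000/23100 = 1358.4416.
With fpc, (1 − n/N)·s²/n ≤ D requires n ≥ n₀/(1 + n₀/N) = 1358.4416/(1 + 1358.4416/67497) = 1331.6411.
Rounding up, n = 1332.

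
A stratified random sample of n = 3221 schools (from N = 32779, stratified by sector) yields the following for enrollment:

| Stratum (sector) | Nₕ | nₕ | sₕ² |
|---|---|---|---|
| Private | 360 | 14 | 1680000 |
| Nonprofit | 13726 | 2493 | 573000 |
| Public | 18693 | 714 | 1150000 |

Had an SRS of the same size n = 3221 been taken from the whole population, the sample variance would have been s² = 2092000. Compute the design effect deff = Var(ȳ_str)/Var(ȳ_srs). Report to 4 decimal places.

0.9403

Var(ȳ_str) = Σ Wₕ²(1−fₕ)sₕ²/nₕ with Wₕ = Nₕ/32779:
  Private: (360/32779)²·(1−14/360)·1680000/14 = 13.911323
  Nonprofit: (13726/32779)²·(1−2493/13726)·573000/2493 = 32.982282
  Public: (18693/32779)²·(1−714/18693)·1150000/714 = 503.79374
  → Var(ȳ_str) = 550.68735.
Var(ȳ_srs) = (1 − 3221/32779)·2092000/3221 = 585.66639.
deff = 550.68735 / 585.66639 = 0.9403.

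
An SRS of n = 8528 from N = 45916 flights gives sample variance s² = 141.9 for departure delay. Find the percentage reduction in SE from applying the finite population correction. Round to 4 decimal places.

9.7631

f = n/N = 8528/45916 = 0.18573046.
SE_no-fpc = √(s²/n) = 0.12899343; SE_fpc = √((1−f)s²/n) = 0.11639966.
Ratio = √(1−f) = 0.90236885. Reduction = 100·(1 − 0.90236885) = 9.7631%.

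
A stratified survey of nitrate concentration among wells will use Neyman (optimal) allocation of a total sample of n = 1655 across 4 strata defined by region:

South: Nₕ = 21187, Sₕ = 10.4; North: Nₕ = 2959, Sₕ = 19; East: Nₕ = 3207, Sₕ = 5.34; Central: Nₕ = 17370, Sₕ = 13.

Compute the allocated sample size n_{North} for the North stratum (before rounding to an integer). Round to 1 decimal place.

Neyman allocation: nₕ = n·NₕSₕ / Σⱼ NⱼSⱼ.
Σ NⱼSⱼ = 21187·10.4 + 2959·19 + 3207·5.34 + 17370·13 = 519501.18.
n_{North} = 1655·2959·19 / 519501.18 = 179.1.

179.1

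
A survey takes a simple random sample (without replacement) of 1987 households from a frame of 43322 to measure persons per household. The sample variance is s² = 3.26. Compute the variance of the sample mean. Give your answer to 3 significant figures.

Under SRS without replacement, Var(ȳ) = (1 − f)·s²/n with f = n/N = 1987/43322 = 0.04586584.
Var(ȳ) = (1 − 0.04586584)·3.26/1987 = 0.95413416·0.0016406643 = 0.0015654139.

0.00157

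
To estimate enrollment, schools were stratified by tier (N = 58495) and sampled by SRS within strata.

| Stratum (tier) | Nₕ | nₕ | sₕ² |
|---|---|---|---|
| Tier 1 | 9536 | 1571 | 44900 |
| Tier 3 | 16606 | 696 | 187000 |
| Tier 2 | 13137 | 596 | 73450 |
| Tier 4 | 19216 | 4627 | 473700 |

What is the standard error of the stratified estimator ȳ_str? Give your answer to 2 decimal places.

Var(ȳ_str) = Σₕ Wₕ²(1 − fₕ)sₕ²/nₕ with Wₕ = Nₕ/N, N = 58495.
Tier 1: Wₕ = 0.16302248; term = 0.16302248²·(1 − 0.16474413)·44900/1571 = 0.63443143.
Tier 3: Wₕ = 0.28388751; term = 0.28388751²·(1 − 0.04191256)·187000/696 = 20.745795.
Tier 2: Wₕ = 0.22458330; term = 0.22458330²·(1 − 0.04536804)·73450/596 = 5.933848.
Tier 4: Wₕ = 0.32850671; term = 0.32850671²·(1 − 0.24078893)·473700/4627 = 8.3879322.
Sum = 35.702007.
SE = √(35.702007) = 5.98.

5.98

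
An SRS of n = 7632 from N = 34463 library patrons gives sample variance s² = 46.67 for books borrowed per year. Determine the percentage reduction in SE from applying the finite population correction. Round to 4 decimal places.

f = n/N = 7632/34463 = 0.22145489.
SE_no-fpc = √(s²/n) = 0.078198734; SE_fpc = √((1−f)s²/n) = 0.068998811.
Ratio = √(1−f) = 0.88235203. Reduction = 100·(1 − 0.88235203) = 11.7648%.

11.7648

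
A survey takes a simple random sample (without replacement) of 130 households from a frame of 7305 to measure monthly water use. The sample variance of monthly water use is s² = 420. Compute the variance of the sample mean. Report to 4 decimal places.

3.1733

Under SRS without replacement, Var(ȳ) = (1 − f)·s²/n with f = n/N = 130/7305 = 0.01779603.
Var(ȳ) = (1 − 0.01779603)·420/130 = 0.98220397·3.2307692 = 3.1732744.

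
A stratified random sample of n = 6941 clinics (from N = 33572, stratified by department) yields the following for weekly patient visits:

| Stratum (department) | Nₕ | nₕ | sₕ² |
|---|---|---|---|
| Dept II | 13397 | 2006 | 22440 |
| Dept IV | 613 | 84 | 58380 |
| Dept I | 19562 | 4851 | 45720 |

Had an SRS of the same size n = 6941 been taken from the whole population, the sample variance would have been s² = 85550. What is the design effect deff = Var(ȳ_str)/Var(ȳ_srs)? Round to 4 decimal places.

Var(ȳ_str) = Σ Wₕ²(1−fₕ)sₕ²/nₕ with Wₕ = Nₕ/33572:
  Dept II: (13397/33572)²·(1−2006/13397)·22440/2006 = 1.5146312
  Dept IV: (613/33572)²·(1−84/613)·58380/84 = 0.19996156
  Dept I: (19562/33572)²·(1−4851/19562)·45720/4851 = 2.4064452
  → Var(ȳ_str) = 4.121038.
Var(ȳ_srs) = (1 − 6941/33572)·85550/6941 = 9.7770589.
deff = 4.121038 / 9.7770589 = 0.4215.

0.4215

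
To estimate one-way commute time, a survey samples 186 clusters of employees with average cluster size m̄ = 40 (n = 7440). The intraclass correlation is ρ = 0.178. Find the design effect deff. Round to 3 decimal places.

deff = 1 + (40 − 1)·0.178 = 1 + 6.942 = 7.942.

7.942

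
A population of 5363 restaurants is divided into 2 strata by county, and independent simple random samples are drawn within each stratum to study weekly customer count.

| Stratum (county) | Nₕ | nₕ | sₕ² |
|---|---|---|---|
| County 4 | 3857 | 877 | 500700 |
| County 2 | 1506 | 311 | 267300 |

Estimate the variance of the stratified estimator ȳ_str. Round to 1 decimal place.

Var(ȳ_str) = Σₕ Wₕ²(1 − fₕ)sₕ²/nₕ with Wₕ = Nₕ/N, N = 5363.
County 4: Wₕ = 0.71918702; term = 0.71918702²·(1 − 0.22737879)·500700/877 = 228.15412.
County 2: Wₕ = 0.28081298; term = 0.28081298²·(1 − 0.20650730)·267300/311 = 53.779388.
Sum = 281.93351.

281.9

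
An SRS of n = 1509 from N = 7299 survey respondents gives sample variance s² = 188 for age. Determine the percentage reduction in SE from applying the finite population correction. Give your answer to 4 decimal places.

f = n/N = 1509/7299 = 0.20674065.
SE_no-fpc = √(s²/n) = 0.35296716; SE_fpc = √((1−f)s²/n) = 0.31437059.
Ratio = √(1−f) = 0.89065108. Reduction = 100·(1 − 0.89065108) = 10.9349%.

10.9349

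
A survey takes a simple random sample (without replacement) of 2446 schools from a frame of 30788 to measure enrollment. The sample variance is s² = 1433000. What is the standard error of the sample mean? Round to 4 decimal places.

23.2231

Under SRS without replacement, Var(ȳ) = (1 − f)·s²/n with f = n/N = 2446/30788 = 0.07944654.
Var(ȳ) = (1 − 0.07944654)·1433000/2446 = 0.92055346·585.85446 = 539.31035.
SE(ȳ) = √(539.31035) = 23.2231.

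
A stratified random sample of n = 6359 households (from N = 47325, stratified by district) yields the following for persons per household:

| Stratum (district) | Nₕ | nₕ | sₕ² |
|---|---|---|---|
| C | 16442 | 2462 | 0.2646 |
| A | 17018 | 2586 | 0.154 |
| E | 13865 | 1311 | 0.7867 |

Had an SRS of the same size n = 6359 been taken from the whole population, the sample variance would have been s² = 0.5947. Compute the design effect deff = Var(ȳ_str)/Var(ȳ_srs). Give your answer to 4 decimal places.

Var(ȳ_str) = Σ Wₕ²(1−fₕ)sₕ²/nₕ with Wₕ = Nₕ/47325:
  C: (16442/47325)²·(1−2462/16442)·0.2646/2462 = 1.1030174 × 10^-5
  A: (17018/47325)²·(1−2586/17018)·0.154/2586 = 6.5304934 × 10^-6
  E: (13865/47325)²·(1−1311/13865)·0.7867/1311 = 4.6636635 × 10^-5
  → Var(ȳ_str) = 6.4197302 × 10^-5.
Var(ȳ_srs) = (1 − 6359/47325)·0.5947/6359 = 8.0954697 × 10^-5.
deff = (6.4197302 × 10^-5) / (8.0954697 × 10^-5) = 0.7930.

0.7930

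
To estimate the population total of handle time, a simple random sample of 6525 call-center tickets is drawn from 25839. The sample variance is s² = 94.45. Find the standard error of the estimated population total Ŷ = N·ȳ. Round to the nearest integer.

2688

Var(Ŷ) = N²·Var(ȳ) = N²·(1 − n/N)·s²/n.
f = 6525/25839 = 0.25252525; Var(ȳ) = 0.74747475·94.45/6525 = 0.010819769.
Var(Ŷ) = 25839² · 0.010819769 = 7.2238612 × 10^6.
SE(Ŷ) = √(7.2238612 × 10^6) = 2688.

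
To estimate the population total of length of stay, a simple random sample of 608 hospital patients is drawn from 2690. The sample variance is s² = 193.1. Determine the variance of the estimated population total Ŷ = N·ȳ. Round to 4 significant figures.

1.779 × 10^6

Var(Ŷ) = N²·Var(ȳ) = N²·(1 − n/N)·s²/n.
f = 608/2690 = 0.22602230; Var(ȳ) = 0.77397770·193.1/608 = 0.2458143.
Var(Ŷ) = 2690² · 0.2458143 = 1.7787369 × 10^6.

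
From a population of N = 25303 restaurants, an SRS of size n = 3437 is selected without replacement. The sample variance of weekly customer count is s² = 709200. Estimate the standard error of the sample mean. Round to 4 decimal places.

Under SRS without replacement, Var(ȳ) = (1 − f)·s²/n with f = n/N = 3437/25303 = 0.13583370.
Var(ȳ) = (1 − 0.13583370)·709200/3437 = 0.86416630·206.34274 = 178.31444.
SE(ȳ) = √(178.31444) = 13.3534.

13.3534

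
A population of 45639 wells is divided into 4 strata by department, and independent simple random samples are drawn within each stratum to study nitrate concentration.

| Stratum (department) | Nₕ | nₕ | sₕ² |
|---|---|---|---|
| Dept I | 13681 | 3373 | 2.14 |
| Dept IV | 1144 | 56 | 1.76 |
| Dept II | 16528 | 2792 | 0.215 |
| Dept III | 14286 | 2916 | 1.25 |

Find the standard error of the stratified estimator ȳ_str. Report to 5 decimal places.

Var(ȳ_str) = Σₕ Wₕ²(1 − fₕ)sₕ²/nₕ with Wₕ = Nₕ/N, N = 45639.
Dept I: Wₕ = 0.29976555; term = 0.29976555²·(1 − 0.24654631)·2.14/3373 = 4.2955368 × 10^-5.
Dept IV: Wₕ = 0.02506628; term = 0.02506628²·(1 − 0.04895105)·1.76/56 = 1.8780507 × 10^-5.
Dept II: Wₕ = 0.36214641; term = 0.36214641²·(1 − 0.16892546)·0.215/2792 = 8.3932738 × 10^-6.
Dept III: Wₕ = 0.31302176; term = 0.31302176²·(1 − 0.20411592)·1.25/2916 = 3.3428844 × 10^-5.
Sum = 1.0355799 × 10^-4.
SE = √(1.0355799 × 10^-4) = 0.01018.

0.01018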